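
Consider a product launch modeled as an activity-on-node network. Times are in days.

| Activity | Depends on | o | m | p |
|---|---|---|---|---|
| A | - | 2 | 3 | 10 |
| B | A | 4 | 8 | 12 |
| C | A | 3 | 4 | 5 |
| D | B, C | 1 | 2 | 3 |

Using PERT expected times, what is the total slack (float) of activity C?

te_A = (2 + 4·3 + 10)/6 = 24/6 = 4
te_B = (4 + 4·8 + 12)/6 = 48/6 = 8
te_C = (3 + 4·4 + 5)/6 = 24/6 = 4
te_D = (1 + 4·2 + 3)/6 = 12/6 = 2

Forward pass:
ES_A = 0; EF_A = 4
ES_B = 4; EF_B = 4+8 = 12
ES_C = 4; EF_C = 4+4 = 8
ES_D = max(EF_B=12, EF_C=8) = 12; EF_D = 12+2 = 14
Expected project duration μ = 14 days. Critical path: A → B → D.

Backward pass:
LF_D = 14; LS_D = 14−2 = 12
LF_C = LS_D = 12; LS_C = 12−4 = 8
LF_B = LS_D = 12; LS_B = 12−8 = 4
LF_A = min(LS_B=4, LS_C=8) = 4; LS_A = 4−4 = 0
Slack_C = LS_C − ES_C = 8 − 4 = 4

4 days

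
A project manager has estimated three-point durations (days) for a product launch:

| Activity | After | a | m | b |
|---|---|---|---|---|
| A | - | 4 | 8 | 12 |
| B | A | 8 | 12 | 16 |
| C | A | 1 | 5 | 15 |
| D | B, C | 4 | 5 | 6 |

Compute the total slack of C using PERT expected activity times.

6 days

te_A = (4 + 4·8 + 12)/6 = 48/6 = 8
te_B = (8 + 4·12 + 16)/6 = 72/6 = 12
te_C = (1 + 4·5 + 15)/6 = 36/6 = 6
te_D = (4 + 4·5 + 6)/6 = 30/6 = 5

Forward pass:
ES_A = 0; EF_A = 8
ES_B = 8; EF_B = 8+12 = 20
ES_C = 8; EF_C = 8+6 = 14
ES_D = max(EF_B=20, EF_C=14) = 20; EF_D = 20+5 = 25
Expected project duration μ = 25 days. Critical path: A → B → D.

Backward pass:
LF_D = 25; LS_D = 25−5 = 20
LF_C = LS_D = 20; LS_C = 20−6 = 14
LF_B = LS_D = 20; LS_B = 20−12 = 8
LF_A = min(LS_B=8, LS_C=14) = 8; LS_A = 8−8 = 0
Slack_C = LS_C − ES_C = 14 − 8 = 6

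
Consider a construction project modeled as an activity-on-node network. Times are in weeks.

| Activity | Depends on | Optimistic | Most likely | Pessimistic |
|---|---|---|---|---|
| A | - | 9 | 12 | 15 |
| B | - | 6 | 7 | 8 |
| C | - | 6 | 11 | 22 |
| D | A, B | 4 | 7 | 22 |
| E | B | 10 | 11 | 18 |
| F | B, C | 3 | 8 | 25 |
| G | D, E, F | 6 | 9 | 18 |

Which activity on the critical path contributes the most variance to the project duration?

F

te_A = (9 + 4·12 + 15)/6 = 72/6 = 12; σ²_A = ((15−9)/6)² = 1.000
te_B = (6 + 4·7 + 8)/6 = 42/6 = 7; σ²_B = ((8−6)/6)² = 0.111
te_C = (6 + 4·11 + 22)/6 = 72/6 = 12; σ²_C = ((22−6)/6)² = 7.111
te_D = (4 + 4·7 + 22)/6 = 54/6 = 9; σ²_D = ((22−4)/6)² = 9.000
te_E = (10 + 4·11 + 18)/6 = 72/6 = 12; σ²_E = ((18−10)/6)² = 1.778
te_F = (3 + 4·8 + 25)/6 = 60/6 = 10; σ²_F = ((25−3)/6)² = 13.444
te_G = (6 + 4·9 + 18)/6 = 60/6 = 10; σ²_G = ((18−6)/6)² = 4.000

Forward pass:
ES_A = 0; EF_A = 12
ES_B = 0; EF_B = 7
ES_C = 0; EF_C = 12
ES_D = max(EF_A=12, EF_B=7) = 12; EF_D = 12+9 = 21
ES_E = 7; EF_E = 7+12 = 19
ES_F = max(EF_B=7, EF_C=12) = 12; EF_F = 12+10 = 22
ES_G = max(EF_D=21, EF_E=19, EF_F=22) = 22; EF_G = 22+10 = 32
Expected project duration μ = 32 weeks. Critical path: C → F → G.

Variances on critical path: σ²_C=7.111, σ²_F=13.444, σ²_G=4.000.
Largest is σ²_F = 13.444.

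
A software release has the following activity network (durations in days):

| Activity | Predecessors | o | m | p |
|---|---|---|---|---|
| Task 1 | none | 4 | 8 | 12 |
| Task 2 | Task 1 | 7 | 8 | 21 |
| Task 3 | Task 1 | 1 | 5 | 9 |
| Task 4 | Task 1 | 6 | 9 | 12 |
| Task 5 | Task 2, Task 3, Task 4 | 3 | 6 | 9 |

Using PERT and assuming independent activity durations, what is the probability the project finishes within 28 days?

0.918

te_Task 1 = (4 + 4·8 + 12)/6 = 48/6 = 8; σ²_Task 1 = ((12−4)/6)² = 1.778
te_Task 2 = (7 + 4·8 + 21)/6 = 60/6 = 10; σ²_Task 2 = ((21−7)/6)² = 5.444
te_Task 3 = (1 + 4·5 + 9)/6 = 30/6 = 5; σ²_Task 3 = ((9−1)/6)² = 1.778
te_Task 4 = (6 + 4·9 + 12)/6 = 54/6 = 9; σ²_Task 4 = ((12−6)/6)² = 1.000
te_Task 5 = (3 + 4·6 + 9)/6 = 36/6 = 6; σ²_Task 5 = ((9−3)/6)² = 1.000

Forward pass:
ES_Task 1 = 0; EF_Task 1 = 8
ES_Task 2 = 8; EF_Task 2 = 8+10 = 18
ES_Task 3 = 8; EF_Task 3 = 8+5 = 13
ES_Task 4 = 8; EF_Task 4 = 8+9 = 17
ES_Task 5 = max(EF_Task 2=18, EF_Task 3=13, EF_Task 4=17) = 18; EF_Task 5 = 18+6 = 24
Expected project duration μ = 24 days. Critical path: Task 1 → Task 2 → Task 5.

Variance along critical path = 1.778 + 5.444 + 1.000 = 8.222; σ = √8.222 = 2.867 days.
Z = (28 − 24) / 2.867 = 1.395
P(T ≤ 28) = Φ(1.395) ≈ 0.918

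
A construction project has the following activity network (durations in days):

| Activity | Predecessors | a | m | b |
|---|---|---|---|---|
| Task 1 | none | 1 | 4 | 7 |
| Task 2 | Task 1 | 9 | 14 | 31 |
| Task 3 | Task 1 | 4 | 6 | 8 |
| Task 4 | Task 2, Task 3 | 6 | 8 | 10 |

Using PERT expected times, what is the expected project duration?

28 days

te_Task 1 = (1 + 4·4 + 7)/6 = 24/6 = 4
te_Task 2 = (9 + 4·14 + 31)/6 = 96/6 = 16
te_Task 3 = (4 + 4·6 + 8)/6 = 36/6 = 6
te_Task 4 = (6 + 4·8 + 10)/6 = 48/6 = 8

Forward pass:
ES_Task 1 = 0; EF_Task 1 = 4
ES_Task 2 = 4; EF_Task 2 = 4+16 = 20
ES_Task 3 = 4; EF_Task 3 = 4+6 = 10
ES_Task 4 = max(EF_Task 2=20, EF_Task 3=10) = 20; EF_Task 4 = 20+8 = 28
Expected project duration μ = 28 days. Critical path: Task 1 → Task 2 → Task 4.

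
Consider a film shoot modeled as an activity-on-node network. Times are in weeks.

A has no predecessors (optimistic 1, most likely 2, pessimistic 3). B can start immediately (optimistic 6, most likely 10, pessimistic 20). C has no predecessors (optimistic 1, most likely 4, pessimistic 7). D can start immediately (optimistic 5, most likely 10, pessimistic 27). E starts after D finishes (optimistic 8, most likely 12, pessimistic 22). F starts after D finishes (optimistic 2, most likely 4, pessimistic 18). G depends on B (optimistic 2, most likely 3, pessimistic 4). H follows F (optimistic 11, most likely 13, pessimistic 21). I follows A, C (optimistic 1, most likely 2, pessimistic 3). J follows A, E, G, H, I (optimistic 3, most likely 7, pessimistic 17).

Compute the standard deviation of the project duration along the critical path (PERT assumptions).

te_A = (1 + 4·2 + 3)/6 = 12/6 = 2; σ²_A = ((3−1)/6)² = 0.111
te_B = (6 + 4·10 + 20)/6 = 66/6 = 11; σ²_B = ((20−6)/6)² = 5.444
te_C = (1 + 4·4 + 7)/6 = 24/6 = 4; σ²_C = ((7−1)/6)² = 1.000
te_D = (5 + 4·10 + 27)/6 = 72/6 = 12; σ²_D = ((27−5)/6)² = 13.444
te_E = (8 + 4·12 + 22)/6 = 78/6 = 13; σ²_E = ((22−8)/6)² = 5.444
te_F = (2 + 4·4 + 18)/6 = 36/6 = 6; σ²_F = ((18−2)/6)² = 7.111
te_G = (2 + 4·3 + 4)/6 = 18/6 = 3; σ²_G = ((4−2)/6)² = 0.111
te_H = (11 + 4·13 + 21)/6 = 84/6 = 14; σ²_H = ((21−11)/6)² = 2.778
te_I = (1 + 4·2 + 3)/6 = 12/6 = 2; σ²_I = ((3−1)/6)² = 0.111
te_J = (3 + 4·7 + 17)/6 = 48/6 = 8; σ²_J = ((17−3)/6)² = 5.444

Forward pass:
ES_A = 0; EF_A = 2
ES_B = 0; EF_B = 11
ES_C = 0; EF_C = 4
ES_D = 0; EF_D = 12
ES_E = 12; EF_E = 12+13 = 25
ES_F = 12; EF_F = 12+6 = 18
ES_G = 11; EF_G = 11+3 = 14
ES_H = 18; EF_H = 18+14 = 32
ES_I = max(EF_A=2, EF_C=4) = 4; EF_I = 4+2 = 6
ES_J = max(EF_A=2, EF_E=25, EF_G=14, EF_H=32, EF_I=6) = 32; EF_J = 32+8 = 40
Expected project duration μ = 40 weeks. Critical path: D → F → H → J.

Variance along critical path = 13.444 + 7.111 + 2.778 + 5.444 = 28.778
σ = √28.778 = 5.364 weeks

5.36 weeks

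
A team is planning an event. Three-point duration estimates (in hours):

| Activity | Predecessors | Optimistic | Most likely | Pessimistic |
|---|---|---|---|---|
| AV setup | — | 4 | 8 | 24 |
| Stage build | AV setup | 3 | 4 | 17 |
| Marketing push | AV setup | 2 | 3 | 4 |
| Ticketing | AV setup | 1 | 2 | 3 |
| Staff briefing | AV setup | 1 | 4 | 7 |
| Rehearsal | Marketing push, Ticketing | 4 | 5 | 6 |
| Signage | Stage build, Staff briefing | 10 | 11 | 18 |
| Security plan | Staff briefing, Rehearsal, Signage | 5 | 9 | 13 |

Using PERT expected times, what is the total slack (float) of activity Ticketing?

te_AV setup = (4 + 4·8 + 24)/6 = 60/6 = 10
te_Stage build = (3 + 4·4 + 17)/6 = 36/6 = 6
te_Marketing push = (2 + 4·3 + 4)/6 = 18/6 = 3
te_Ticketing = (1 + 4·2 + 3)/6 = 12/6 = 2
te_Staff briefing = (1 + 4·4 + 7)/6 = 24/6 = 4
te_Rehearsal = (4 + 4·5 + 6)/6 = 30/6 = 5
te_Signage = (10 + 4·11 + 18)/6 = 72/6 = 12
te_Security plan = (5 + 4·9 + 13)/6 = 54/6 = 9

Forward pass:
ES_AV setup = 0; EF_AV setup = 10
ES_Stage build = 10; EF_Stage build = 10+6 = 16
ES_Marketing push = 10; EF_Marketing push = 10+3 = 13
ES_Ticketing = 10; EF_Ticketing = 10+2 = 12
ES_Staff briefing = 10; EF_Staff briefing = 10+4 = 14
ES_Rehearsal = max(EF_Marketing push=13, EF_Ticketing=12) = 13; EF_Rehearsal = 13+5 = 18
ES_Signage = max(EF_Stage build=16, EF_Staff briefing=14) = 16; EF_Signage = 16+12 = 28
ES_Security plan = max(EF_Staff briefing=14, EF_Rehearsal=18, EF_Signage=28) = 28; EF_Security plan = 28+9 = 37
Expected project duration μ = 37 hours. Critical path: AV setup → Stage build → Signage → Security plan.

Backward pass:
LF_Security plan = 37; LS_Security plan = 37−9 = 28
LF_Signage = LS_Security plan = 28; LS_Signage = 28−12 = 16
LF_Rehearsal = LS_Security plan = 28; LS_Rehearsal = 28−5 = 23
LF_Staff briefing = min(LS_Signage=16, LS_Security plan=28) = 16; LS_Staff briefing = 16−4 = 12
LF_Ticketing = LS_Rehearsal = 23; LS_Ticketing = 23−2 = 21
LF_Marketing push = LS_Rehearsal = 23; LS_Marketing push = 23−3 = 20
LF_Stage build = LS_Signage = 16; LS_Stage build = 16−6 = 10
LF_AV setup = min(LS_Stage build=10, LS_Marketing push=20, LS_Ticketing=21, LS_Staff briefing=12) = 10; LS_AV setup = 10−10 = 0
Slack_Ticketing = LS_Ticketing − ES_Ticketing = 21 − 10 = 11

11 hours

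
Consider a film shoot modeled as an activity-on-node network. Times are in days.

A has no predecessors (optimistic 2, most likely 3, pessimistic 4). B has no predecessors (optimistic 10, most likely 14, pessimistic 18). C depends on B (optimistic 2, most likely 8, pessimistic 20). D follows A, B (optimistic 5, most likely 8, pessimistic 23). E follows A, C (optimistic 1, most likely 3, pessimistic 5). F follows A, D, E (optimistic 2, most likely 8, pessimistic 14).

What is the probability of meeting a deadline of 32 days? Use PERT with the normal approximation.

0.304

te_A = (2 + 4·3 + 4)/6 = 18/6 = 3; σ²_A = ((4−2)/6)² = 0.111
te_B = (10 + 4·14 + 18)/6 = 84/6 = 14; σ²_B = ((18−10)/6)² = 1.778
te_C = (2 + 4·8 + 20)/6 = 54/6 = 9; σ²_C = ((20−2)/6)² = 9.000
te_D = (5 + 4·8 + 23)/6 = 60/6 = 10; σ²_D = ((23−5)/6)² = 9.000
te_E = (1 + 4·3 + 5)/6 = 18/6 = 3; σ²_E = ((5−1)/6)² = 0.444
te_F = (2 + 4·8 + 14)/6 = 48/6 = 8; σ²_F = ((14−2)/6)² = 4.000

Forward pass:
ES_A = 0; EF_A = 3
ES_B = 0; EF_B = 14
ES_C = 14; EF_C = 14+9 = 23
ES_D = max(EF_A=3, EF_B=14) = 14; EF_D = 14+10 = 24
ES_E = max(EF_A=3, EF_C=23) = 23; EF_E = 23+3 = 26
ES_F = max(EF_A=3, EF_D=24, EF_E=26) = 26; EF_F = 26+8 = 34
Expected project duration μ = 34 days. Critical path: B → C → E → F.

Variance along critical path = 1.778 + 9.000 + 0.444 + 4.000 = 15.222; σ = √15.222 = 3.902 days.
Z = (32 − 34) / 3.902 = -0.513
P(T ≤ 32) = Φ(-0.513) ≈ 0.304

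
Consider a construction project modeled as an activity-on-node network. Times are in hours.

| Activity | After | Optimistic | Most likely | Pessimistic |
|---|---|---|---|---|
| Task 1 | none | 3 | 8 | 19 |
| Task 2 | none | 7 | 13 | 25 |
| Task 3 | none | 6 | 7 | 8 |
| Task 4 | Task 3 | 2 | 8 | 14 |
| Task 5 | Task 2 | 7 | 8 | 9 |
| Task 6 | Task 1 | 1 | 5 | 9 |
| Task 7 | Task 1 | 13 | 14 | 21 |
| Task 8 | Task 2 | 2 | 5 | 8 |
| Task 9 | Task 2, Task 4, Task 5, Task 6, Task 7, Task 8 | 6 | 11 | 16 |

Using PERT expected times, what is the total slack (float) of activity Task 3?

te_Task 1 = (3 + 4·8 + 19)/6 = 54/6 = 9
te_Task 2 = (7 + 4·13 + 25)/6 = 84/6 = 14
te_Task 3 = (6 + 4·7 + 8)/6 = 42/6 = 7
te_Task 4 = (2 + 4·8 + 14)/6 = 48/6 = 8
te_Task 5 = (7 + 4·8 + 9)/6 = 48/6 = 8
te_Task 6 = (1 + 4·5 + 9)/6 = 30/6 = 5
te_Task 7 = (13 + 4·14 + 21)/6 = 90/6 = 15
te_Task 8 = (2 + 4·5 + 8)/6 = 30/6 = 5
te_Task 9 = (6 + 4·11 + 16)/6 = 66/6 = 11

Forward pass:
ES_Task 1 = 0; EF_Task 1 = 9
ES_Task 2 = 0; EF_Task 2 = 14
ES_Task 3 = 0; EF_Task 3 = 7
ES_Task 4 = 7; EF_Task 4 = 7+8 = 15
ES_Task 5 = 14; EF_Task 5 = 14+8 = 22
ES_Task 6 = 9; EF_Task 6 = 9+5 = 14
ES_Task 7 = 9; EF_Task 7 = 9+15 = 24
ES_Task 8 = 14; EF_Task 8 = 14+5 = 19
ES_Task 9 = max(EF_Task 2=14, EF_Task 4=15, EF_Task 5=22, EF_Task 6=14, EF_Task 7=24, EF_Task 8=19) = 24; EF_Task 9 = 24+11 = 35
Expected project duration μ = 35 hours. Critical path: Task 1 → Task 7 → Task 9.

Backward pass:
LF_Task 9 = 35; LS_Task 9 = 35−11 = 24
LF_Task 8 = LS_Task 9 = 24; LS_Task 8 = 24−5 = 19
LF_Task 7 = LS_Task 9 = 24; LS_Task 7 = 24−15 = 9
LF_Task 6 = LS_Task 9 = 24; LS_Task 6 = 24−5 = 19
LF_Task 5 = LS_Task 9 = 24; LS_Task 5 = 24−8 = 16
LF_Task 4 = LS_Task 9 = 24; LS_Task 4 = 24−8 = 16
LF_Task 3 = LS_Task 4 = 16; LS_Task 3 = 16−7 = 9
LF_Task 2 = min(LS_Task 5=16, LS_Task 8=19, LS_Task 9=24) = 16; LS_Task 2 = 16−14 = 2
LF_Task 1 = min(LS_Task 6=19, LS_Task 7=9) = 9; LS_Task 1 = 9−9 = 0
Slack_Task 3 = LS_Task 3 − ES_Task 3 = 9 − 0 = 9

9 hours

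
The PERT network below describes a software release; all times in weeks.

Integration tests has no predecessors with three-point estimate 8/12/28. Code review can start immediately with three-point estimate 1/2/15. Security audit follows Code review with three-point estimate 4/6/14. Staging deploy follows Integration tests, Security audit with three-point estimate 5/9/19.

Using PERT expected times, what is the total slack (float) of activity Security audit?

3 weeks

te_Integration tests = (8 + 4·12 + 28)/6 = 84/6 = 14
te_Code review = (1 + 4·2 + 15)/6 = 24/6 = 4
te_Security audit = (4 + 4·6 + 14)/6 = 42/6 = 7
te_Staging deploy = (5 + 4·9 + 19)/6 = 60/6 = 10

Forward pass:
ES_Integration tests = 0; EF_Integration tests = 14
ES_Code review = 0; EF_Code review = 4
ES_Security audit = 4; EF_Security audit = 4+7 = 11
ES_Staging deploy = max(EF_Integration tests=14, EF_Security audit=11) = 14; EF_Staging deploy = 14+10 = 24
Expected project duration μ = 24 weeks. Critical path: Integration tests → Staging deploy.

Backward pass:
LF_Staging deploy = 24; LS_Staging deploy = 24−10 = 14
LF_Security audit = LS_Staging deploy = 14; LS_Security audit = 14−7 = 7
LF_Code review = LS_Security audit = 7; LS_Code review = 7−4 = 3
LF_Integration tests = LS_Staging deploy = 14; LS_Integration tests = 14−14 = 0
Slack_Security audit = LS_Security audit − ES_Security audit = 7 − 4 = 3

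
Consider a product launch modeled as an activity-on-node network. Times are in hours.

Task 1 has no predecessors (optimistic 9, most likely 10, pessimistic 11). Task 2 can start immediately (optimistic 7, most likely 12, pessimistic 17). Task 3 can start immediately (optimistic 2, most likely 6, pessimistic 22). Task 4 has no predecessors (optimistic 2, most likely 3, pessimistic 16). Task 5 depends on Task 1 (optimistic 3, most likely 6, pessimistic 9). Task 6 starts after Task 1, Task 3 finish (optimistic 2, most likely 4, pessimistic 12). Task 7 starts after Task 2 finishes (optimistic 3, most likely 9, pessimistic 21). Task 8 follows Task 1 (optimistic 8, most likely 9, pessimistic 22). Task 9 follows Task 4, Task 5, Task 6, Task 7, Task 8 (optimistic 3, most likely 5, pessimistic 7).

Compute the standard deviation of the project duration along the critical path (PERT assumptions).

3.50 hours

te_Task 1 = (9 + 4·10 + 11)/6 = 60/6 = 10; σ²_Task 1 = ((11−9)/6)² = 0.111
te_Task 2 = (7 + 4·12 + 17)/6 = 72/6 = 12; σ²_Task 2 = ((17−7)/6)² = 2.778
te_Task 3 = (2 + 4·6 + 22)/6 = 48/6 = 8; σ²_Task 3 = ((22−2)/6)² = 11.111
te_Task 4 = (2 + 4·3 + 16)/6 = 30/6 = 5; σ²_Task 4 = ((16−2)/6)² = 5.444
te_Task 5 = (3 + 4·6 + 9)/6 = 36/6 = 6; σ²_Task 5 = ((9−3)/6)² = 1.000
te_Task 6 = (2 + 4·4 + 12)/6 = 30/6 = 5; σ²_Task 6 = ((12−2)/6)² = 2.778
te_Task 7 = (3 + 4·9 + 21)/6 = 60/6 = 10; σ²_Task 7 = ((21−3)/6)² = 9.000
te_Task 8 = (8 + 4·9 + 22)/6 = 66/6 = 11; σ²_Task 8 = ((22−8)/6)² = 5.444
te_Task 9 = (3 + 4·5 + 7)/6 = 30/6 = 5; σ²_Task 9 = ((7−3)/6)² = 0.444

Forward pass:
ES_Task 1 = 0; EF_Task 1 = 10
ES_Task 2 = 0; EF_Task 2 = 12
ES_Task 3 = 0; EF_Task 3 = 8
ES_Task 4 = 0; EF_Task 4 = 5
ES_Task 5 = 10; EF_Task 5 = 10+6 = 16
ES_Task 6 = max(EF_Task 1=10, EF_Task 3=8) = 10; EF_Task 6 = 10+5 = 15
ES_Task 7 = 12; EF_Task 7 = 12+10 = 22
ES_Task 8 = 10; EF_Task 8 = 10+11 = 21
ES_Task 9 = max(EF_Task 4=5, EF_Task 5=16, EF_Task 6=15, EF_Task 7=22, EF_Task 8=21) = 22; EF_Task 9 = 22+5 = 27
Expected project duration μ = 27 hours. Critical path: Task 2 → Task 7 → Task 9.

Variance along critical path = 2.778 + 9.000 + 0.444 = 12.222
σ = √12.222 = 3.496 hours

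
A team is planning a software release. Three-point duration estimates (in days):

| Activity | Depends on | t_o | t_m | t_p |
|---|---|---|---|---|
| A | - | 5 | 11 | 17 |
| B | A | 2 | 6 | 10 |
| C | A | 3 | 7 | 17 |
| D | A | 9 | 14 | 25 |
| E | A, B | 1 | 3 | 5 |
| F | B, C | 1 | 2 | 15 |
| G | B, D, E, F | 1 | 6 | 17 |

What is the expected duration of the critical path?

te_A = (5 + 4·11 + 17)/6 = 66/6 = 11
te_B = (2 + 4·6 + 10)/6 = 36/6 = 6
te_C = (3 + 4·7 + 17)/6 = 48/6 = 8
te_D = (9 + 4·14 + 25)/6 = 90/6 = 15
te_E = (1 + 4·3 + 5)/6 = 18/6 = 3
te_F = (1 + 4·2 + 15)/6 = 24/6 = 4
te_G = (1 + 4·6 + 17)/6 = 42/6 = 7

Forward pass:
ES_A = 0; EF_A = 11
ES_B = 11; EF_B = 11+6 = 17
ES_C = 11; EF_C = 11+8 = 19
ES_D = 11; EF_D = 11+15 = 26
ES_E = max(EF_A=11, EF_B=17) = 17; EF_E = 17+3 = 20
ES_F = max(EF_B=17, EF_C=19) = 19; EF_F = 19+4 = 23
ES_G = max(EF_B=17, EF_D=26, EF_E=20, EF_F=23) = 26; EF_G = 26+7 = 33
Expected project duration μ = 33 days. Critical path: A → D → G.

33 days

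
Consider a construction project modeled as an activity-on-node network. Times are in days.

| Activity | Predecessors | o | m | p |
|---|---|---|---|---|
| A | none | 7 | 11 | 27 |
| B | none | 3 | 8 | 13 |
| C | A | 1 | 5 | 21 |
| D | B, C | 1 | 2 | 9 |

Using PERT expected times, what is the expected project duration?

te_A = (7 + 4·11 + 27)/6 = 78/6 = 13
te_B = (3 + 4·8 + 13)/6 = 48/6 = 8
te_C = (1 + 4·5 + 21)/6 = 42/6 = 7
te_D = (1 + 4·2 + 9)/6 = 18/6 = 3

Forward pass:
ES_A = 0; EF_A = 13
ES_B = 0; EF_B = 8
ES_C = 13; EF_C = 13+7 = 20
ES_D = max(EF_B=8, EF_C=20) = 20; EF_D = 20+3 = 23
Expected project duration μ = 23 days. Critical path: A → C → D.

23 days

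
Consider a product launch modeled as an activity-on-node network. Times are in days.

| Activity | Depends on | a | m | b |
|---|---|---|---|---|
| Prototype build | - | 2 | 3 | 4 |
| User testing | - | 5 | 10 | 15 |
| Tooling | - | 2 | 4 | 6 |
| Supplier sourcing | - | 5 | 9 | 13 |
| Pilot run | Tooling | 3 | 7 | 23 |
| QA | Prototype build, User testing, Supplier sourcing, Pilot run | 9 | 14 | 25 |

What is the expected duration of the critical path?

28 days

te_Prototype build = (2 + 4·3 + 4)/6 = 18/6 = 3
te_User testing = (5 + 4·10 + 15)/6 = 60/6 = 10
te_Tooling = (2 + 4·4 + 6)/6 = 24/6 = 4
te_Supplier sourcing = (5 + 4·9 + 13)/6 = 54/6 = 9
te_Pilot run = (3 + 4·7 + 23)/6 = 54/6 = 9
te_QA = (9 + 4·14 + 25)/6 = 90/6 = 15

Forward pass:
ES_Prototype build = 0; EF_Prototype build = 3
ES_User testing = 0; EF_User testing = 10
ES_Tooling = 0; EF_Tooling = 4
ES_Supplier sourcing = 0; EF_Supplier sourcing = 9
ES_Pilot run = 4; EF_Pilot run = 4+9 = 13
ES_QA = max(EF_Prototype build=3, EF_User testing=10, EF_Supplier sourcing=9, EF_Pilot run=13) = 13; EF_QA = 13+15 = 28
Expected project duration μ = 28 days. Critical path: Tooling → Pilot run → QA.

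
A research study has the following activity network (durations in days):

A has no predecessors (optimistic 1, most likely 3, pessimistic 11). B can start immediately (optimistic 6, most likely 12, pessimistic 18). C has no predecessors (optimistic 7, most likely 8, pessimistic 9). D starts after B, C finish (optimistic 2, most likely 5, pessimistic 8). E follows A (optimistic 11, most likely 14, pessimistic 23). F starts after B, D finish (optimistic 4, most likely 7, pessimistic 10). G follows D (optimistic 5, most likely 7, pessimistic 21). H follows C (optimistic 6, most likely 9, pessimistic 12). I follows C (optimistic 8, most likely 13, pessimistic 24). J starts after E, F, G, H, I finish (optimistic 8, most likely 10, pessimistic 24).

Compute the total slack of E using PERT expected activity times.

te_A = (1 + 4·3 + 11)/6 = 24/6 = 4
te_B = (6 + 4·12 + 18)/6 = 72/6 = 12
te_C = (7 + 4·8 + 9)/6 = 48/6 = 8
te_D = (2 + 4·5 + 8)/6 = 30/6 = 5
te_E = (11 + 4·14 + 23)/6 = 90/6 = 15
te_F = (4 + 4·7 + 10)/6 = 42/6 = 7
te_G = (5 + 4·7 + 21)/6 = 54/6 = 9
te_H = (6 + 4·9 + 12)/6 = 54/6 = 9
te_I = (8 + 4·13 + 24)/6 = 84/6 = 14
te_J = (8 + 4·10 + 24)/6 = 72/6 = 12

Forward pass:
ES_A = 0; EF_A = 4
ES_B = 0; EF_B = 12
ES_C = 0; EF_C = 8
ES_D = max(EF_B=12, EF_C=8) = 12; EF_D = 12+5 = 17
ES_E = 4; EF_E = 4+15 = 19
ES_F = max(EF_B=12, EF_D=17) = 17; EF_F = 17+7 = 24
ES_G = 17; EF_G = 17+9 = 26
ES_H = 8; EF_H = 8+9 = 17
ES_I = 8; EF_I = 8+14 = 22
ES_J = max(EF_E=19, EF_F=24, EF_G=26, EF_H=17, EF_I=22) = 26; EF_J = 26+12 = 38
Expected project duration μ = 38 days. Critical path: B → D → G → J.

Backward pass:
LF_J = 38; LS_J = 38−12 = 26
LF_I = LS_J = 26; LS_I = 26−14 = 12
LF_H = LS_J = 26; LS_H = 26−9 = 17
LF_G = LS_J = 26; LS_G = 26−9 = 17
LF_F = LS_J = 26; LS_F = 26−7 = 19
LF_E = LS_J = 26; LS_E = 26−15 = 11
LF_D = min(LS_F=19, LS_G=17) = 17; LS_D = 17−5 = 12
LF_C = min(LS_D=12, LS_H=17, LS_I=12) = 12; LS_C = 12−8 = 4
LF_B = min(LS_D=12, LS_F=19) = 12; LS_B = 12−12 = 0
LF_A = LS_E = 11; LS_A = 11−4 = 7
Slack_E = LS_E − ES_E = 11 − 4 = 7

7 days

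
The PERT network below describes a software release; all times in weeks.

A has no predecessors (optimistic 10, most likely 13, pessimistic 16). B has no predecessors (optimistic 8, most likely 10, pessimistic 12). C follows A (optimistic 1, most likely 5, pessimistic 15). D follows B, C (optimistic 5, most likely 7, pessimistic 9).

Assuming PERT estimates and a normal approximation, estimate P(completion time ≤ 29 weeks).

te_A = (10 + 4·13 + 16)/6 = 78/6 = 13; σ²_A = ((16−10)/6)² = 1.000
te_B = (8 + 4·10 + 12)/6 = 60/6 = 10; σ²_B = ((12−8)/6)² = 0.444
te_C = (1 + 4·5 + 15)/6 = 36/6 = 6; σ²_C = ((15−1)/6)² = 5.444
te_D = (5 + 4·7 + 9)/6 = 42/6 = 7; σ²_D = ((9−5)/6)² = 0.444

Forward pass:
ES_A = 0; EF_A = 13
ES_B = 0; EF_B = 10
ES_C = 13; EF_C = 13+6 = 19
ES_D = max(EF_B=10, EF_C=19) = 19; EF_D = 19+7 = 26
Expected project duration μ = 26 weeks. Critical path: A → C → D.

Variance along critical path = 1.000 + 5.444 + 0.444 = 6.889; σ = √6.889 = 2.625 weeks.
Z = (29 − 26) / 2.625 = 1.143
P(T ≤ 29) = Φ(1.143) ≈ 0.873

0.873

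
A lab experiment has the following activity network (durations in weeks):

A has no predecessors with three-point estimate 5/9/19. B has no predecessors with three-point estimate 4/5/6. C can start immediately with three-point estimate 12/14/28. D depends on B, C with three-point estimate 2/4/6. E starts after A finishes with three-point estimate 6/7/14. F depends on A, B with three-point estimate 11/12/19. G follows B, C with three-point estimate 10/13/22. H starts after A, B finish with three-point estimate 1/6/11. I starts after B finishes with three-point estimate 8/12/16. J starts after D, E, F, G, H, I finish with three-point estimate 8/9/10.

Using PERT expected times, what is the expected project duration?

te_A = (5 + 4·9 + 19)/6 = 60/6 = 10
te_B = (4 + 4·5 + 6)/6 = 30/6 = 5
te_C = (12 + 4·14 + 28)/6 = 96/6 = 16
te_D = (2 + 4·4 + 6)/6 = 24/6 = 4
te_E = (6 + 4·7 + 14)/6 = 48/6 = 8
te_F = (11 + 4·12 + 19)/6 = 78/6 = 13
te_G = (10 + 4·13 + 22)/6 = 84/6 = 14
te_H = (1 + 4·6 + 11)/6 = 36/6 = 6
te_I = (8 + 4·12 + 16)/6 = 72/6 = 12
te_J = (8 + 4·9 + 10)/6 = 54/6 = 9

Forward pass:
ES_A = 0; EF_A = 10
ES_B = 0; EF_B = 5
ES_C = 0; EF_C = 16
ES_D = max(EF_B=5, EF_C=16) = 16; EF_D = 16+4 = 20
ES_E = 10; EF_E = 10+8 = 18
ES_F = max(EF_A=10, EF_B=5) = 10; EF_F = 10+13 = 23
ES_G = max(EF_B=5, EF_C=16) = 16; EF_G = 16+14 = 30
ES_H = max(EF_A=10, EF_B=5) = 10; EF_H = 10+6 = 16
ES_I = 5; EF_I = 5+12 = 17
ES_J = max(EF_D=20, EF_E=18, EF_F=23, EF_G=30, EF_H=16, EF_I=17) = 30; EF_J = 30+9 = 39
Expected project duration μ = 39 weeks. Critical path: C → G → J.

39 weeks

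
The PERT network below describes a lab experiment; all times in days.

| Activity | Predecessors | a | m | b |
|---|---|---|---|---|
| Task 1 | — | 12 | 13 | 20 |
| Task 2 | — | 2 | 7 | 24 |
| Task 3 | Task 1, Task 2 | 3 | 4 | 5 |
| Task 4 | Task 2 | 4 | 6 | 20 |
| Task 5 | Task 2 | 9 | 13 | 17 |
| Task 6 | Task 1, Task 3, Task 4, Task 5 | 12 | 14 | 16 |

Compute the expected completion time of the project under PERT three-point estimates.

te_Task 1 = (12 + 4·13 + 20)/6 = 84/6 = 14
te_Task 2 = (2 + 4·7 + 24)/6 = 54/6 = 9
te_Task 3 = (3 + 4·4 + 5)/6 = 24/6 = 4
te_Task 4 = (4 + 4·6 + 20)/6 = 48/6 = 8
te_Task 5 = (9 + 4·13 + 17)/6 = 78/6 = 13
te_Task 6 = (12 + 4·14 + 16)/6 = 84/6 = 14

Forward pass:
ES_Task 1 = 0; EF_Task 1 = 14
ES_Task 2 = 0; EF_Task 2 = 9
ES_Task 3 = max(EF_Task 1=14, EF_Task 2=9) = 14; EF_Task 3 = 14+4 = 18
ES_Task 4 = 9; EF_Task 4 = 9+8 = 17
ES_Task 5 = 9; EF_Task 5 = 9+13 = 22
ES_Task 6 = max(EF_Task 1=14, EF_Task 3=18, EF_Task 4=17, EF_Task 5=22) = 22; EF_Task 6 = 22+14 = 36
Expected project duration μ = 36 days. Critical path: Task 2 → Task 5 → Task 6.

36 days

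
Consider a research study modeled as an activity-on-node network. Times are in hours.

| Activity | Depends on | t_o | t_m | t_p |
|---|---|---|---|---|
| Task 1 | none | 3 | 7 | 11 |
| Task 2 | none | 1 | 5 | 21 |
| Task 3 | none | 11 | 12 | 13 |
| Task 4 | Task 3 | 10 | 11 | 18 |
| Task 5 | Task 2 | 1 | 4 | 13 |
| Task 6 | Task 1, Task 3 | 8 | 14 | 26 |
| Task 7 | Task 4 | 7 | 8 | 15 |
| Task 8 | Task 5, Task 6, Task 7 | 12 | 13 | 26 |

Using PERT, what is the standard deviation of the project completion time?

3.02 hours

te_Task 1 = (3 + 4·7 + 11)/6 = 42/6 = 7; σ²_Task 1 = ((11−3)/6)² = 1.778
te_Task 2 = (1 + 4·5 + 21)/6 = 42/6 = 7; σ²_Task 2 = ((21−1)/6)² = 11.111
te_Task 3 = (11 + 4·12 + 13)/6 = 72/6 = 12; σ²_Task 3 = ((13−11)/6)² = 0.111
te_Task 4 = (10 + 4·11 + 18)/6 = 72/6 = 12; σ²_Task 4 = ((18−10)/6)² = 1.778
te_Task 5 = (1 + 4·4 + 13)/6 = 30/6 = 5; σ²_Task 5 = ((13−1)/6)² = 4.000
te_Task 6 = (8 + 4·14 + 26)/6 = 90/6 = 15; σ²_Task 6 = ((26−8)/6)² = 9.000
te_Task 7 = (7 + 4·8 + 15)/6 = 54/6 = 9; σ²_Task 7 = ((15−7)/6)² = 1.778
te_Task 8 = (12 + 4·13 + 26)/6 = 90/6 = 15; σ²_Task 8 = ((26−12)/6)² = 5.444

Forward pass:
ES_Task 1 = 0; EF_Task 1 = 7
ES_Task 2 = 0; EF_Task 2 = 7
ES_Task 3 = 0; EF_Task 3 = 12
ES_Task 4 = 12; EF_Task 4 = 12+12 = 24
ES_Task 5 = 7; EF_Task 5 = 7+5 = 12
ES_Task 6 = max(EF_Task 1=7, EF_Task 3=12) = 12; EF_Task 6 = 12+15 = 27
ES_Task 7 = 24; EF_Task 7 = 24+9 = 33
ES_Task 8 = max(EF_Task 5=12, EF_Task 6=27, EF_Task 7=33) = 33; EF_Task 8 = 33+15 = 48
Expected project duration μ = 48 hours. Critical path: Task 3 → Task 4 → Task 7 → Task 8.

Variance along critical path = 0.111 + 1.778 + 1.778 + 5.444 = 9.111
σ = √9.111 = 3.018 hours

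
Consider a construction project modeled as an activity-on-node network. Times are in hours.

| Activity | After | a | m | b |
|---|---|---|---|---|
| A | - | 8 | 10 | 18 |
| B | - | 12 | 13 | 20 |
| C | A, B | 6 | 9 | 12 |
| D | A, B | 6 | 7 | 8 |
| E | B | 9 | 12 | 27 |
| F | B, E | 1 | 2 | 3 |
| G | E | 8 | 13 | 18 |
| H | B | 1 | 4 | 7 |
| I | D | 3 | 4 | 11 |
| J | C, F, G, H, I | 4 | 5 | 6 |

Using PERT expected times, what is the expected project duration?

46 hours

te_A = (8 + 4·10 + 18)/6 = 66/6 = 11
te_B = (12 + 4·13 + 20)/6 = 84/6 = 14
te_C = (6 + 4·9 + 12)/6 = 54/6 = 9
te_D = (6 + 4·7 + 8)/6 = 42/6 = 7
te_E = (9 + 4·12 + 27)/6 = 84/6 = 14
te_F = (1 + 4·2 + 3)/6 = 12/6 = 2
te_G = (8 + 4·13 + 18)/6 = 78/6 = 13
te_H = (1 + 4·4 + 7)/6 = 24/6 = 4
te_I = (3 + 4·4 + 11)/6 = 30/6 = 5
te_J = (4 + 4·5 + 6)/6 = 30/6 = 5

Forward pass:
ES_A = 0; EF_A = 11
ES_B = 0; EF_B = 14
ES_C = max(EF_A=11, EF_B=14) = 14; EF_C = 14+9 = 23
ES_D = max(EF_A=11, EF_B=14) = 14; EF_D = 14+7 = 21
ES_E = 14; EF_E = 14+14 = 28
ES_F = max(EF_B=14, EF_E=28) = 28; EF_F = 28+2 = 30
ES_G = 28; EF_G = 28+13 = 41
ES_H = 14; EF_H = 14+4 = 18
ES_I = 21; EF_I = 21+5 = 26
ES_J = max(EF_C=23, EF_F=30, EF_G=41, EF_H=18, EF_I=26) = 41; EF_J = 41+5 = 46
Expected project duration μ = 46 hours. Critical path: B → E → G → J.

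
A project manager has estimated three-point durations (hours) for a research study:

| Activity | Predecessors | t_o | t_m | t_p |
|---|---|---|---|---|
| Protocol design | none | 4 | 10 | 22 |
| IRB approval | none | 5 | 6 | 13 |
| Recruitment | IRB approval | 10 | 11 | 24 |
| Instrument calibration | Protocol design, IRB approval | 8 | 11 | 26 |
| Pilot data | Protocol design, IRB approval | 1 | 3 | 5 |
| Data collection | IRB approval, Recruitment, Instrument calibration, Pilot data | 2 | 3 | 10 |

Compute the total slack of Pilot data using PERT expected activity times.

te_Protocol design = (4 + 4·10 + 22)/6 = 66/6 = 11
te_IRB approval = (5 + 4·6 + 13)/6 = 42/6 = 7
te_Recruitment = (10 + 4·11 + 24)/6 = 78/6 = 13
te_Instrument calibration = (8 + 4·11 + 26)/6 = 78/6 = 13
te_Pilot data = (1 + 4·3 + 5)/6 = 18/6 = 3
te_Data collection = (2 + 4·3 + 10)/6 = 24/6 = 4

Forward pass:
ES_Protocol design = 0; EF_Protocol design = 11
ES_IRB approval = 0; EF_IRB approval = 7
ES_Recruitment = 7; EF_Recruitment = 7+13 = 20
ES_Instrument calibration = max(EF_Protocol design=11, EF_IRB approval=7) = 11; EF_Instrument calibration = 11+13 = 24
ES_Pilot data = max(EF_Protocol design=11, EF_IRB approval=7) = 11; EF_Pilot data = 11+3 = 14
ES_Data collection = max(EF_IRB approval=7, EF_Recruitment=20, EF_Instrument calibration=24, EF_Pilot data=14) = 24; EF_Data collection = 24+4 = 28
Expected project duration μ = 28 hours. Critical path: Protocol design → Instrument calibration → Data collection.

Backward pass:
LF_Data collection = 28; LS_Data collection = 28−4 = 24
LF_Pilot data = LS_Data collection = 24; LS_Pilot data = 24−3 = 21
LF_Instrument calibration = LS_Data collection = 24; LS_Instrument calibration = 24−13 = 11
LF_Recruitment = LS_Data collection = 24; LS_Recruitment = 24−13 = 11
LF_IRB approval = min(LS_Recruitment=11, LS_Instrument calibration=11, LS_Pilot data=21, LS_Data collection=24) = 11; LS_IRB approval = 11−7 = 4
LF_Protocol design = min(LS_Instrument calibration=11, LS_Pilot data=21) = 11; LS_Protocol design = 11−11 = 0
Slack_Pilot data = LS_Pilot data − ES_Pilot data = 21 − 11 = 10

10 hours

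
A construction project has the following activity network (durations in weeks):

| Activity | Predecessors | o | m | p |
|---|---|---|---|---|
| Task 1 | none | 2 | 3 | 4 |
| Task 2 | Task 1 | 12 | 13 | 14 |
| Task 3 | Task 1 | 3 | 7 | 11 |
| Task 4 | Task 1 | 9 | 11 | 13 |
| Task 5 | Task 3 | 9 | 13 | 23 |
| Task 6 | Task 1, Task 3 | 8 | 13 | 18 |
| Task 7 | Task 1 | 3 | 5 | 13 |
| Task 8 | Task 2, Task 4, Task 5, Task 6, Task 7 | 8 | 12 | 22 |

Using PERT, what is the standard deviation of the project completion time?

te_Task 1 = (2 + 4·3 + 4)/6 = 18/6 = 3; σ²_Task 1 = ((4−2)/6)² = 0.111
te_Task 2 = (12 + 4·13 + 14)/6 = 78/6 = 13; σ²_Task 2 = ((14−12)/6)² = 0.111
te_Task 3 = (3 + 4·7 + 11)/6 = 42/6 = 7; σ²_Task 3 = ((11−3)/6)² = 1.778
te_Task 4 = (9 + 4·11 + 13)/6 = 66/6 = 11; σ²_Task 4 = ((13−9)/6)² = 0.444
te_Task 5 = (9 + 4·13 + 23)/6 = 84/6 = 14; σ²_Task 5 = ((23−9)/6)² = 5.444
te_Task 6 = (8 + 4·13 + 18)/6 = 78/6 = 13; σ²_Task 6 = ((18−8)/6)² = 2.778
te_Task 7 = (3 + 4·5 + 13)/6 = 36/6 = 6; σ²_Task 7 = ((13−3)/6)² = 2.778
te_Task 8 = (8 + 4·12 + 22)/6 = 78/6 = 13; σ²_Task 8 = ((22−8)/6)² = 5.444

Forward pass:
ES_Task 1 = 0; EF_Task 1 = 3
ES_Task 2 = 3; EF_Task 2 = 3+13 = 16
ES_Task 3 = 3; EF_Task 3 = 3+7 = 10
ES_Task 4 = 3; EF_Task 4 = 3+11 = 14
ES_Task 5 = 10; EF_Task 5 = 10+14 = 24
ES_Task 6 = max(EF_Task 1=3, EF_Task 3=10) = 10; EF_Task 6 = 10+13 = 23
ES_Task 7 = 3; EF_Task 7 = 3+6 = 9
ES_Task 8 = max(EF_Task 2=16, EF_Task 4=14, EF_Task 5=24, EF_Task 6=23, EF_Task 7=9) = 24; EF_Task 8 = 24+13 = 37
Expected project duration μ = 37 weeks. Critical path: Task 1 → Task 3 → Task 5 → Task 8.

Variance along critical path = 0.111 + 1.778 + 5.444 + 5.444 = 12.778
σ = √12.778 = 3.575 weeks

3.57 weeks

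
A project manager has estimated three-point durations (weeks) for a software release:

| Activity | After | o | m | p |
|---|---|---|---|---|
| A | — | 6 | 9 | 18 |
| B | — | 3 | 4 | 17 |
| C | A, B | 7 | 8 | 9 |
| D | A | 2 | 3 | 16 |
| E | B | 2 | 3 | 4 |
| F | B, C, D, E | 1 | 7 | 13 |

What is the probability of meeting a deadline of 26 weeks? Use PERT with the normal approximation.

te_A = (6 + 4·9 + 18)/6 = 60/6 = 10; σ²_A = ((18−6)/6)² = 4.000
te_B = (3 + 4·4 + 17)/6 = 36/6 = 6; σ²_B = ((17−3)/6)² = 5.444
te_C = (7 + 4·8 + 9)/6 = 48/6 = 8; σ²_C = ((9−7)/6)² = 0.111
te_D = (2 + 4·3 + 16)/6 = 30/6 = 5; σ²_D = ((16−2)/6)² = 5.444
te_E = (2 + 4·3 + 4)/6 = 18/6 = 3; σ²_E = ((4−2)/6)² = 0.111
te_F = (1 + 4·7 + 13)/6 = 42/6 = 7; σ²_F = ((13−1)/6)² = 4.000

Forward pass:
ES_A = 0; EF_A = 10
ES_B = 0; EF_B = 6
ES_C = max(EF_A=10, EF_B=6) = 10; EF_C = 10+8 = 18
ES_D = 10; EF_D = 10+5 = 15
ES_E = 6; EF_E = 6+3 = 9
ES_F = max(EF_B=6, EF_C=18, EF_D=15, EF_E=9) = 18; EF_F = 18+7 = 25
Expected project duration μ = 25 weeks. Critical path: A → C → F.

Variance along critical path = 4.000 + 0.111 + 4.000 = 8.111; σ = √8.111 = 2.848 weeks.
Z = (26 − 25) / 2.848 = 0.351
P(T ≤ 26) = Φ(0.351) ≈ 0.637

0.637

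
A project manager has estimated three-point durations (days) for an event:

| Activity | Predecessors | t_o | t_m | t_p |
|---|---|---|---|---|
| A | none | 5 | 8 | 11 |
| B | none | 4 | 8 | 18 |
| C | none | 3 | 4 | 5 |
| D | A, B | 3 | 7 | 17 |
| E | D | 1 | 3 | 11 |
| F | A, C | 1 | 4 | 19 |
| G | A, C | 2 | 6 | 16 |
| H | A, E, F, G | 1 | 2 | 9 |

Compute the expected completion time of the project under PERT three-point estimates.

te_A = (5 + 4·8 + 11)/6 = 48/6 = 8
te_B = (4 + 4·8 + 18)/6 = 54/6 = 9
te_C = (3 + 4·4 + 5)/6 = 24/6 = 4
te_D = (3 + 4·7 + 17)/6 = 48/6 = 8
te_E = (1 + 4·3 + 11)/6 = 24/6 = 4
te_F = (1 + 4·4 + 19)/6 = 36/6 = 6
te_G = (2 + 4·6 + 16)/6 = 42/6 = 7
te_H = (1 + 4·2 + 9)/6 = 18/6 = 3

Forward pass:
ES_A = 0; EF_A = 8
ES_B = 0; EF_B = 9
ES_C = 0; EF_C = 4
ES_D = max(EF_A=8, EF_B=9) = 9; EF_D = 9+8 = 17
ES_E = 17; EF_E = 17+4 = 21
ES_F = max(EF_A=8, EF_C=4) = 8; EF_F = 8+6 = 14
ES_G = max(EF_A=8, EF_C=4) = 8; EF_G = 8+7 = 15
ES_H = max(EF_A=8, EF_E=21, EF_F=14, EF_G=15) = 21; EF_H = 21+3 = 24
Expected project duration μ = 24 days. Critical path: B → D → E → H.

24 days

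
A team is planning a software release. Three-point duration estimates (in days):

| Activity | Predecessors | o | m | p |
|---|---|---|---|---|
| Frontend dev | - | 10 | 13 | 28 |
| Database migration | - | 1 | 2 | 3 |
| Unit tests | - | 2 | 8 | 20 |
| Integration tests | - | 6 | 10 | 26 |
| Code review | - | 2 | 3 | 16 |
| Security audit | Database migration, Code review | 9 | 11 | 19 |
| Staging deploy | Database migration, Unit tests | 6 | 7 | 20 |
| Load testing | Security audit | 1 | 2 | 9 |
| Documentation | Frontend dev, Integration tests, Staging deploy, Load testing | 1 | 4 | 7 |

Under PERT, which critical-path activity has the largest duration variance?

te_Frontend dev = (10 + 4·13 + 28)/6 = 90/6 = 15; σ²_Frontend dev = ((28−10)/6)² = 9.000
te_Database migration = (1 + 4·2 + 3)/6 = 12/6 = 2; σ²_Database migration = ((3−1)/6)² = 0.111
te_Unit tests = (2 + 4·8 + 20)/6 = 54/6 = 9; σ²_Unit tests = ((20−2)/6)² = 9.000
te_Integration tests = (6 + 4·10 + 26)/6 = 72/6 = 12; σ²_Integration tests = ((26−6)/6)² = 11.111
te_Code review = (2 + 4·3 + 16)/6 = 30/6 = 5; σ²_Code review = ((16−2)/6)² = 5.444
te_Security audit = (9 + 4·11 + 19)/6 = 72/6 = 12; σ²_Security audit = ((19−9)/6)² = 2.778
te_Staging deploy = (6 + 4·7 + 20)/6 = 54/6 = 9; σ²_Staging deploy = ((20−6)/6)² = 5.444
te_Load testing = (1 + 4·2 + 9)/6 = 18/6 = 3; σ²_Load testing = ((9−1)/6)² = 1.778
te_Documentation = (1 + 4·4 + 7)/6 = 24/6 = 4; σ²_Documentation = ((7−1)/6)² = 1.000

Forward pass:
ES_Frontend dev = 0; EF_Frontend dev = 15
ES_Database migration = 0; EF_Database migration = 2
ES_Unit tests = 0; EF_Unit tests = 9
ES_Integration tests = 0; EF_Integration tests = 12
ES_Code review = 0; EF_Code review = 5
ES_Security audit = max(EF_Database migration=2, EF_Code review=5) = 5; EF_Security audit = 5+12 = 17
ES_Staging deploy = max(EF_Database migration=2, EF_Unit tests=9) = 9; EF_Staging deploy = 9+9 = 18
ES_Load testing = 17; EF_Load testing = 17+3 = 20
ES_Documentation = max(EF_Frontend dev=15, EF_Integration tests=12, EF_Staging deploy=18, EF_Load testing=20) = 20; EF_Documentation = 20+4 = 24
Expected project duration μ = 24 days. Critical path: Code review → Security audit → Load testing → Documentation.

Variances on critical path: σ²_Code review=5.444, σ²_Security audit=2.778, σ²_Load testing=1.778, σ²_Documentation=1.000.
Largest is σ²_Code review = 5.444.

Code review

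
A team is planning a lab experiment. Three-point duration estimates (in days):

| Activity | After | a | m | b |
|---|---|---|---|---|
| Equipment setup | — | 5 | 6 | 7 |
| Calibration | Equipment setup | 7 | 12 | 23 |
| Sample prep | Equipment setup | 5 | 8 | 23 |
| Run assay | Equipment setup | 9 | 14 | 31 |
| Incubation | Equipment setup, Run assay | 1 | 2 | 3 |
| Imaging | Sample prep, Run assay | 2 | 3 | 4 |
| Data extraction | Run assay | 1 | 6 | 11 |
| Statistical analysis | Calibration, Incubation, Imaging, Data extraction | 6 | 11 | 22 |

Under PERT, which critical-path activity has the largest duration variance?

te_Equipment setup = (5 + 4·6 + 7)/6 = 36/6 = 6; σ²_Equipment setup = ((7−5)/6)² = 0.111
te_Calibration = (7 + 4·12 + 23)/6 = 78/6 = 13; σ²_Calibration = ((23−7)/6)² = 7.111
te_Sample prep = (5 + 4·8 + 23)/6 = 60/6 = 10; σ²_Sample prep = ((23−5)/6)² = 9.000
te_Run assay = (9 + 4·14 + 31)/6 = 96/6 = 16; σ²_Run assay = ((31−9)/6)² = 13.444
te_Incubation = (1 + 4·2 + 3)/6 = 12/6 = 2; σ²_Incubation = ((3−1)/6)² = 0.111
te_Imaging = (2 + 4·3 + 4)/6 = 18/6 = 3; σ²_Imaging = ((4−2)/6)² = 0.111
te_Data extraction = (1 + 4·6 + 11)/6 = 36/6 = 6; σ²_Data extraction = ((11−1)/6)² = 2.778
te_Statistical analysis = (6 + 4·11 + 22)/6 = 72/6 = 12; σ²_Statistical analysis = ((22−6)/6)² = 7.111

Forward pass:
ES_Equipment setup = 0; EF_Equipment setup = 6
ES_Calibration = 6; EF_Calibration = 6+13 = 19
ES_Sample prep = 6; EF_Sample prep = 6+10 = 16
ES_Run assay = 6; EF_Run assay = 6+16 = 22
ES_Incubation = max(EF_Equipment setup=6, EF_Run assay=22) = 22; EF_Incubation = 22+2 = 24
ES_Imaging = max(EF_Sample prep=16, EF_Run assay=22) = 22; EF_Imaging = 22+3 = 25
ES_Data extraction = 22; EF_Data extraction = 22+6 = 28
ES_Statistical analysis = max(EF_Calibration=19, EF_Incubation=24, EF_Imaging=25, EF_Data extraction=28) = 28; EF_Statistical analysis = 28+12 = 40
Expected project duration μ = 40 days. Critical path: Equipment setup → Run assay → Data extraction → Statistical analysis.

Variances on critical path: σ²_Equipment setup=0.111, σ²_Run assay=13.444, σ²_Data extraction=2.778, σ²_Statistical analysis=7.111.
Largest is σ²_Run assay = 13.444.

Run assay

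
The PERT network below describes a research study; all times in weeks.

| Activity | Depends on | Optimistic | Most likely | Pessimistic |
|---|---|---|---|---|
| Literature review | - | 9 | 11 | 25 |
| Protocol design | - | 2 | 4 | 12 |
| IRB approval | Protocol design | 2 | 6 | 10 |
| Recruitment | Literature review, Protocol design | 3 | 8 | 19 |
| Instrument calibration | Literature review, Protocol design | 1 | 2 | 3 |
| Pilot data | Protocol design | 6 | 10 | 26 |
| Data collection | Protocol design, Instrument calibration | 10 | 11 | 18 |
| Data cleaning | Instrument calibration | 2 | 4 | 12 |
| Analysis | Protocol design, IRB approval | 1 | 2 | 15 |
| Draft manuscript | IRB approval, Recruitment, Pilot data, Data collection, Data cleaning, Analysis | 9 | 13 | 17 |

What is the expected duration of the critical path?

te_Literature review = (9 + 4·11 + 25)/6 = 78/6 = 13
te_Protocol design = (2 + 4·4 + 12)/6 = 30/6 = 5
te_IRB approval = (2 + 4·6 + 10)/6 = 36/6 = 6
te_Recruitment = (3 + 4·8 + 19)/6 = 54/6 = 9
te_Instrument calibration = (1 + 4·2 + 3)/6 = 12/6 = 2
te_Pilot data = (6 + 4·10 + 26)/6 = 72/6 = 12
te_Data collection = (10 + 4·11 + 18)/6 = 72/6 = 12
te_Data cleaning = (2 + 4·4 + 12)/6 = 30/6 = 5
te_Analysis = (1 + 4·2 + 15)/6 = 24/6 = 4
te_Draft manuscript = (9 + 4·13 + 17)/6 = 78/6 = 13

Forward pass:
ES_Literature review = 0; EF_Literature review = 13
ES_Protocol design = 0; EF_Protocol design = 5
ES_IRB approval = 5; EF_IRB approval = 5+6 = 11
ES_Recruitment = max(EF_Literature review=13, EF_Protocol design=5) = 13; EF_Recruitment = 13+9 = 22
ES_Instrument calibration = max(EF_Literature review=13, EF_Protocol design=5) = 13; EF_Instrument calibration = 13+2 = 15
ES_Pilot data = 5; EF_Pilot data = 5+12 = 17
ES_Data collection = max(EF_Protocol design=5, EF_Instrument calibration=15) = 15; EF_Data collection = 15+12 = 27
ES_Data cleaning = 15; EF_Data cleaning = 15+5 = 20
ES_Analysis = max(EF_Protocol design=5, EF_IRB approval=11) = 11; EF_Analysis = 11+4 = 15
ES_Draft manuscript = max(EF_IRB approval=11, EF_Recruitment=22, EF_Pilot data=17, EF_Data collection=27, EF_Data cleaning=20, EF_Analysis=15) = 27; EF_Draft manuscript = 27+13 = 40
Expected project duration μ = 40 weeks. Critical path: Literature review → Instrument calibration → Data collection → Draft manuscript.

40 weeks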